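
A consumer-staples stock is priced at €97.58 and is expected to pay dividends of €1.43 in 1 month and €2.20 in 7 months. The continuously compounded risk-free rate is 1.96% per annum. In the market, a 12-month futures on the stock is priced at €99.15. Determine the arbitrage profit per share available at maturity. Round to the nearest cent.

€3.31 per share

PV(dividends) I = 1.43·e^(−0.0196·1/12) + 2.20·e^(−0.0196·7/12) = 3.6027
Fair futures F* = (S − I)·e^(rT) = (97.58 − 3.6027)·e^0.019600 = 93.9773 × 1.019793 = 95.8374
Market €99.15 > fair 95.8374: forward overpriced → cash-and-carry (borrow at r, buy the stock and collect the dividends, short the forward).
Profit at T = |F_mkt − F*| = |99.15 − 95.8374| = €3.31 per share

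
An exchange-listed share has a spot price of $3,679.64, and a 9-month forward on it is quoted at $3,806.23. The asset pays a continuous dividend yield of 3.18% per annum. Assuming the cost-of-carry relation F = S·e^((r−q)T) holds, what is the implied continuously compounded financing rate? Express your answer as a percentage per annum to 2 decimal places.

7.69%

From F = S·e^((r−q)T): (r − q) = ln(F/S)/T
ln(3806.23/3679.64) = ln(1.034403) = 0.033824
(r − q) = 0.033824 / (9/12) = 0.045099
r = ln(F/S)/T + q = 0.045099 + 0.0318 = 0.076899
r = 7.69%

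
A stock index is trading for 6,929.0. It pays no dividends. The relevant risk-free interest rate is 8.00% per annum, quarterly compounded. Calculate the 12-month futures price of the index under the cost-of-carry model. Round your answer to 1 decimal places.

F = S · (1+r/4)^(4T)
= 6929.0 × 1.082432
F = 7,500.2

7,500.2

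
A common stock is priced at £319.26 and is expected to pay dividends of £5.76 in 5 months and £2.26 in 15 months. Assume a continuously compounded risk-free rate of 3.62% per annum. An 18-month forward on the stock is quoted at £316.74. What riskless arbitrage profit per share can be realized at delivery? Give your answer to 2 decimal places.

£12.06 per share

PV(dividends) I = 5.76·e^(−0.0362·5/12) + 2.26·e^(−0.0362·15/12) = 7.8338
Fair forward F* = (S − I)·e^(rT) = (319.26 − 7.8338)·e^0.054300 = 311.4262 × 1.055801 = 328.8041
Market £316.74 < fair 328.8041: forward underpriced → reverse cash-and-carry (short the stock, invest proceeds at r, pay the dividends, go long the forward).
Profit at T = |F_mkt − F*| = |316.74 − 328.8041| = £12.06 per share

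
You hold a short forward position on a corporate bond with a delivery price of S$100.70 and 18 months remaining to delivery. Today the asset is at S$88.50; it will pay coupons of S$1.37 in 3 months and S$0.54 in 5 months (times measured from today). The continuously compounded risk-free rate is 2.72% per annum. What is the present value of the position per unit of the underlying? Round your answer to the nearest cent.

PV(remaining coupons) I = 1.37·e^(−0.0272·3/12) + 0.54·e^(−0.0272·5/12) = 1.8946
Current forward F = (S − I)·e^(rT) = (88.50 − 1.8946)·e^(0.0272·18/12) = 86.6054 × 1.041644 = 90.2120
Value (long) = (F − K)·e^(−rT) = (90.2120 − 100.70) × 0.960021 = -10.0687
Short position value = −(long value) = S$10.07

S$10.07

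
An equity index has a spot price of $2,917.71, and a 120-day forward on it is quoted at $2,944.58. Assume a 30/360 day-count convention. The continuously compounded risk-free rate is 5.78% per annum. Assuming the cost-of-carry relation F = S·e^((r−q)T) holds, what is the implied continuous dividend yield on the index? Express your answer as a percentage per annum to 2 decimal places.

From F = S·e^((r−q)T): (r − q) = ln(F/S)/T
ln(2944.58/2917.71) = ln(1.009209) = 0.009167
(r − q) = 0.009167 / (120/360) = 0.027501
q = r − ln(F/S)/T = 0.0578 − 0.027501 = 0.030299
q = 3.03%

3.03%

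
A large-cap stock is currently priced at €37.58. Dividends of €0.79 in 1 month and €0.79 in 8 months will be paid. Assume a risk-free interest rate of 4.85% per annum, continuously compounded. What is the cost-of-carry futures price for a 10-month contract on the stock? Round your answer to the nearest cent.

PV(dividends) I = 0.79·e^(−0.0485·1/12) + 0.79·e^(−0.0485·8/12)
I = 0.7868 + 0.7649 = 1.5517
F = (S − I)·e^(rT) = (37.58 − 1.5517) · e^(0.0485·10/12)
= 36.0283 · e^0.040417 = 36.0283 × 1.041245 = €37.51

€37.51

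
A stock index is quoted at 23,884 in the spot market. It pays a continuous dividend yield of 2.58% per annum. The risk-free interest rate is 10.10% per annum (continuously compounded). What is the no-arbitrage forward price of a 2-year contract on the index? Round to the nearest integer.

F = S·e^((r − q)T) = 23884 · e^((0.1010 − 0.0258) × 2)
= 23884 · e^0.150400 = 23884 × 1.162299
F = 27,760

27,760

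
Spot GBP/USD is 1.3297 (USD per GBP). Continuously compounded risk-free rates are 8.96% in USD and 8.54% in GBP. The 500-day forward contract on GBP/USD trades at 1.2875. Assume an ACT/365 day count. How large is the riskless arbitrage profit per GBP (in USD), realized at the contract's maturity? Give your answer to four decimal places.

Fair forward: F* = S·e^(carry·T), with carry = (r_USD − r_GBP) = 0.0896 − 0.0854 = 0.0042
F* = 1.3297 · e^(0.0042 × 500/365) = 1.3297 · e^0.005753 = 1.3297 × 1.005770 = 1.3374
Market 1.2875 < fair 1.3374: forward underpriced → reverse cash-and-carry (short spot, go long the forward).
At maturity, profit = |F_mkt − F*| = |1.2875 − 1.3374| = 0.0499 per GBP (in USD)

0.0499 per GBP (in USD)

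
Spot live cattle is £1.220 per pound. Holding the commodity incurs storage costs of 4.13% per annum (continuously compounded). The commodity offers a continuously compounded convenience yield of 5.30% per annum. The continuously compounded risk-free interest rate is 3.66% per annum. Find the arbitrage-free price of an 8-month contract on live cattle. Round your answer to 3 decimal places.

Net carry = r + u − y = 0.0366 + 0.0413 − 0.0530 = 0.0249
F = S·e^((r+u−y)T) = 1.220 · e^(0.0249 × 8/12) = 1.220 · e^0.016600
= 1.220 × 1.016739 = £1.240 per pound

£1.240 per pound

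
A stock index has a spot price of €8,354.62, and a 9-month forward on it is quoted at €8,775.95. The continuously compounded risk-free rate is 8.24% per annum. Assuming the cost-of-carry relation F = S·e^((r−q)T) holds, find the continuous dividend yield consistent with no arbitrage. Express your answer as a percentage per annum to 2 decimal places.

From F = S·e^((r−q)T): (r − q) = ln(F/S)/T
ln(8775.95/8354.62) = ln(1.050431) = 0.049201
(r − q) = 0.049201 / (9/12) = 0.065601
q = r − ln(F/S)/T = 0.0824 − 0.065601 = 0.016799
q = 1.68%

1.68%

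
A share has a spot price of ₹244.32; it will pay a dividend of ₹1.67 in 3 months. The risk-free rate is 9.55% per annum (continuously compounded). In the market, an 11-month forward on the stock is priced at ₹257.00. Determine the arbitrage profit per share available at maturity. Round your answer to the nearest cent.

PV(dividends) I = 1.67·e^(−0.0955·3/12) = 1.6306
Fair forward F* = (S − I)·e^(rT) = (244.32 − 1.6306)·e^0.087542 = 242.6894 × 1.091488 = 264.8926
Market ₹257.00 < fair 264.8926: forward underpriced → reverse cash-and-carry (short the stock, invest proceeds at r, pay the dividends, go long the forward).
Profit at T = |F_mkt − F*| = |257.00 − 264.8926| = ₹7.89 per share

₹7.89 per share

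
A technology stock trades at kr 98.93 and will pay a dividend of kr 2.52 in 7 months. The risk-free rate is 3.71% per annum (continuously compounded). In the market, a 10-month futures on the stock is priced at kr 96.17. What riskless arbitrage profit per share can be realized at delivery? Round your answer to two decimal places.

kr 3.32 per share

PV(dividends) I = 2.52·e^(−0.0371·7/12) = 2.4660
Fair futures F* = (S − I)·e^(rT) = (98.93 − 2.4660)·e^0.030917 = 96.4640 × 1.031400 = 99.4930
Market kr 96.17 < fair 99.4930: forward underpriced → reverse cash-and-carry (short the stock, invest proceeds at r, pay the dividends, go long the forward).
Profit at T = |F_mkt − F*| = |96.17 − 99.4930| = kr 3.32 per share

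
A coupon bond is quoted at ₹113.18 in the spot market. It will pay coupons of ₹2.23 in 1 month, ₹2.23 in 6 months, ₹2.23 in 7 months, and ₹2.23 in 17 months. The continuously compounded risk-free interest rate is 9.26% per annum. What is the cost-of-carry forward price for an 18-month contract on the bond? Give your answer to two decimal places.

₹120.38

PV(coupons) I = 2.23·e^(−0.0926·1/12) + 2.23·e^(−0.0926·6/12) + 2.23·e^(−0.0926·7/12) + 2.23·e^(−0.0926·17/12)
I = 2.2129 + 2.1291 + 2.1127 + 1.9558 = 8.4105
F = (S − I)·e^(rT) = (113.18 − 8.4105) · e^(0.0926·18/12)
= 104.7695 · e^0.138900 = 104.7695 × 1.149009 = ₹120.38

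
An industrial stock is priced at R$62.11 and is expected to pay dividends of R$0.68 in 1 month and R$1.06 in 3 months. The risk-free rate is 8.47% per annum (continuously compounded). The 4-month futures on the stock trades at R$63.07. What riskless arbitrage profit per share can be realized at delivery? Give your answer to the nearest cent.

PV(dividends) I = 0.68·e^(−0.0847·1/12) + 1.06·e^(−0.0847·3/12) = 1.7130
Fair futures F* = (S − I)·e^(rT) = (62.11 − 1.7130)·e^0.028233 = 60.3970 × 1.028635 = 62.1265
Market R$63.07 > fair 62.1265: forward overpriced → cash-and-carry (borrow at r, buy the stock and collect the dividends, short the forward).
Profit at T = |F_mkt − F*| = |63.07 − 62.1265| = R$0.94 per share

R$0.94 per share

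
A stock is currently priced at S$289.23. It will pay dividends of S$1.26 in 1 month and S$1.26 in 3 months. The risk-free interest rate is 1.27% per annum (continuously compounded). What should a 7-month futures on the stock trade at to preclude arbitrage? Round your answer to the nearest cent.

PV(dividends) I = 1.26·e^(−0.0127·1/12) + 1.26·e^(−0.0127·3/12)
I = 1.2587 + 1.2560 = 2.5147
F = (S − I)·e^(rT) = (289.23 − 2.5147) · e^(0.0127·7/12)
= 286.7153 · e^0.007408 = 286.7153 × 1.007436 = S$288.85

S$288.85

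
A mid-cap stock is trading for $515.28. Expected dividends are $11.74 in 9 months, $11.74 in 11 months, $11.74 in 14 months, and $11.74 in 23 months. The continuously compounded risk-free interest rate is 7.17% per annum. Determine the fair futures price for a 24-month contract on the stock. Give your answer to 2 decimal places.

PV(dividends) I = 11.74·e^(−0.0717·9/12) + 11.74·e^(−0.0717·11/12) + 11.74·e^(−0.0717·14/12) + 11.74·e^(−0.0717·23/12)
I = 11.1254 + 10.9932 + 10.7979 + 10.2326 = 43.1491
F = (S − I)·e^(rT) = (515.28 − 43.1491) · e^(0.0717·24/12)
= 472.1309 · e^0.143400 = 472.1309 × 1.154191 = $544.93

$544.93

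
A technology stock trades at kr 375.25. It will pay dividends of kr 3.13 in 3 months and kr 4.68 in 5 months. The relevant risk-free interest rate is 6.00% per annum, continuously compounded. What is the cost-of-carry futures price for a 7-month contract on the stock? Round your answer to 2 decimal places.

kr 380.70

PV(dividends) I = 3.13·e^(−0.0600·3/12) + 4.68·e^(−0.0600·5/12)
I = 3.0834 + 4.5645 = 7.6479
F = (S − I)·e^(rT) = (375.25 − 7.6479) · e^(0.0600·7/12)
= 367.6021 · e^0.035000 = 367.6021 × 1.035620 = kr 380.70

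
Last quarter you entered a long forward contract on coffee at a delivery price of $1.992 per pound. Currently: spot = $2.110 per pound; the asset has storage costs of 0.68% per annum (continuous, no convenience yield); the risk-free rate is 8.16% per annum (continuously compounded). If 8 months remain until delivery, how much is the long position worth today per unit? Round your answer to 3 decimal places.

$0.233 per pound

Current fair forward for the remaining 8 months: F = S·e^((r + u)·T), (r + u) = 0.0816 + 0.0068 = 0.0884
F = 2.110 · e^(0.0884 × 8/12) = 2.110 × 1.060705 = 2.2381
Value of long forward = (F − K)·e^(−rT) = (2.2381 − 1.992) · e^(−0.0816·8/12)
= 0.2461 × 0.947053 = 0.233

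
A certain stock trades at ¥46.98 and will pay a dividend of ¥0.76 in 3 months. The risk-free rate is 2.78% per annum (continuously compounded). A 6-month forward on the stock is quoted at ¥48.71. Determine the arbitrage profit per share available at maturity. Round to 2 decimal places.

¥1.84 per share

PV(dividends) I = 0.76·e^(−0.0278·3/12) = 0.7547
Fair forward F* = (S − I)·e^(rT) = (46.98 − 0.7547)·e^0.013900 = 46.2253 × 1.013997 = 46.8723
Market ¥48.71 > fair 46.8723: forward overpriced → cash-and-carry (borrow at r, buy the stock and collect the dividends, short the forward).
Profit at T = |F_mkt − F*| = |48.71 − 46.8723| = ¥1.84 per share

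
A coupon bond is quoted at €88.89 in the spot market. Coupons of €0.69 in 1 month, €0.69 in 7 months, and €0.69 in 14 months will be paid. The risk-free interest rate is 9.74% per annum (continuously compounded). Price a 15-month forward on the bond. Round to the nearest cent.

€98.19

PV(coupons) I = 0.69·e^(−0.0974·1/12) + 0.69·e^(−0.0974·7/12) + 0.69·e^(−0.0974·14/12)
I = 0.6844 + 0.6519 + 0.6159 = 1.9522
F = (S − I)·e^(rT) = (88.89 − 1.9522) · e^(0.0974·15/12)
= 86.9378 · e^0.121750 = 86.9378 × 1.129472 = €98.19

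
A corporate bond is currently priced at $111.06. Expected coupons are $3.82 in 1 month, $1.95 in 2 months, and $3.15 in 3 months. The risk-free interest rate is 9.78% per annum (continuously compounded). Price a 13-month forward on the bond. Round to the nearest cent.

PV(coupons) I = 3.82·e^(−0.0978·1/12) + 1.95·e^(−0.0978·2/12) + 3.15·e^(−0.0978·3/12)
I = 3.7890 + 1.9185 + 3.0739 = 8.7814
F = (S − I)·e^(rT) = (111.06 − 8.7814) · e^(0.0978·13/12)
= 102.2786 · e^0.105950 = 102.2786 × 1.111766 = $113.71

$113.71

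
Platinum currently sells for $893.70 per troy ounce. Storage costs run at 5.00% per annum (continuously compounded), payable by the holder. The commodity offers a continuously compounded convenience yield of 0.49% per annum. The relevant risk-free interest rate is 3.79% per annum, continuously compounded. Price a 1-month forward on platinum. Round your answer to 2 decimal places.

$899.90 per troy ounce

Net carry = r + u − y = 0.0379 + 0.0500 − 0.0049 = 0.0830
F = S·e^((r+u−y)T) = 893.70 · e^(0.0830 × 1/12) = 893.70 · e^0.006917
= 893.70 × 1.006941 = $899.90 per troy ounce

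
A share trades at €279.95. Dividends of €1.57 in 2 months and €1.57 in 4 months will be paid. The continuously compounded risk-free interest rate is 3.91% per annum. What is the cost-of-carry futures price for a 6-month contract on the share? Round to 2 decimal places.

PV(dividends) I = 1.57·e^(−0.0391·2/12) + 1.57·e^(−0.0391·4/12)
I = 1.5598 + 1.5497 = 3.1095
F = (S − I)·e^(rT) = (279.95 − 3.1095) · e^(0.0391·6/12)
= 276.8405 · e^0.019550 = 276.8405 × 1.019742 = €282.31

€282.31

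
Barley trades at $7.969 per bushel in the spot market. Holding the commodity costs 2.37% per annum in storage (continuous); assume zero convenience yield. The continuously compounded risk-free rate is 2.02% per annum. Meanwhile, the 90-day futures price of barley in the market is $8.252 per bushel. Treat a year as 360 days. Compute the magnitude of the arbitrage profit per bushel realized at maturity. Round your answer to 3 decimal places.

Fair futures: F* = S·e^(carry·T), with carry = (r + u) = 0.0202 + 0.0237 = 0.0439
F* = 7.969 · e^(0.0439 × 90/360) = 7.969 · e^0.010975 = 7.969 × 1.011035 = $8.0569
Market $8.252 > fair $8.0569: forward overpriced → cash-and-carry (buy spot, short the forward).
At maturity, profit = |F_mkt − F*| = |8.252 − 8.0569| = $0.195 per bushel

$0.195 per bushel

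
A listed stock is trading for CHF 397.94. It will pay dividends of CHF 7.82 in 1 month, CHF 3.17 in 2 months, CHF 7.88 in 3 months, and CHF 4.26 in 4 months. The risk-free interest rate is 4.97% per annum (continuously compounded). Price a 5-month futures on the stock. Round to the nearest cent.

PV(dividends) I = 7.82·e^(−0.0497·1/12) + 3.17·e^(−0.0497·2/12) + 7.88·e^(−0.0497·3/12) + 4.26·e^(−0.0497·4/12)
I = 7.7877 + 3.1439 + 7.7827 + 4.1900 = 22.9043
F = (S − I)·e^(rT) = (397.94 − 22.9043) · e^(0.0497·5/12)
= 375.0357 · e^0.020708 = 375.0357 × 1.020924 = CHF 382.88

CHF 382.88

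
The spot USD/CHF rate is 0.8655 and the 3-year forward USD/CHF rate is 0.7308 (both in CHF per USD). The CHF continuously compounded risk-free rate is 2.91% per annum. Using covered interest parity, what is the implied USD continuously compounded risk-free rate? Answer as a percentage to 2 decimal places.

8.55%

F = S·e^((r_CHF − r_USD)T) ⇒ r_USD = r_CHF − ln(F/S)/T
ln(0.7308/0.8655) = -0.169168; /(3) = -0.056389
r_USD = 0.0291 + 0.056389 = 0.085489
r_USD = 8.55%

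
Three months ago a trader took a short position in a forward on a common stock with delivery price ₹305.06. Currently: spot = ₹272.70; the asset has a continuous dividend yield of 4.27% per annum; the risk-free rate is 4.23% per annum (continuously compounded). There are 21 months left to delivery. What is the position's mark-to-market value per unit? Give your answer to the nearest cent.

₹30.23

Current fair forward for the remaining 21 months: F = S·e^((r − q)·T), (r − q) = 0.0423 − 0.0427 = -0.0004
F = 272.70 · e^(-0.0004 × 21/12) = 272.70 × 0.999300 = 272.5091
Value of long forward = (F − K)·e^(−rT) = (272.5091 − 305.06) · e^(−0.0423·21/12)
= -32.5509 × 0.928648 = -30.23
Short position value = −(long value) = ₹30.23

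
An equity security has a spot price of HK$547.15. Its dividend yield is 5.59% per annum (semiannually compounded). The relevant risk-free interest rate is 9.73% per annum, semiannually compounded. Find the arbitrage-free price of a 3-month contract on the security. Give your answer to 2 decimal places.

F = S · (1+r/2)^(2T) / (1+q/2)^(2T)
= 547.15 × 1.024036 / 1.013879 = 547.15 × 1.010018
F = HK$552.63

HK$552.63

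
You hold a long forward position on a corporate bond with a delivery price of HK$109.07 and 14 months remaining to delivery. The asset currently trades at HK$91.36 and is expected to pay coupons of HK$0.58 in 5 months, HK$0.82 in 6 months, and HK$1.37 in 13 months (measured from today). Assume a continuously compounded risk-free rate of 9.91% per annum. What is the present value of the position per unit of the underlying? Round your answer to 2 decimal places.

-HK$8.37

PV(remaining coupons) I = 0.58·e^(−0.0991·5/12) + 0.82·e^(−0.0991·6/12) + 1.37·e^(−0.0991·13/12) = 2.5674
Current forward F = (S − I)·e^(rT) = (91.36 − 2.5674)·e^(0.0991·14/12) = 88.7926 × 1.122565 = 99.6755
Value (long) = (F − K)·e^(−rT) = (99.6755 − 109.07) × 0.890817 = -8.3688
Value = -HK$8.37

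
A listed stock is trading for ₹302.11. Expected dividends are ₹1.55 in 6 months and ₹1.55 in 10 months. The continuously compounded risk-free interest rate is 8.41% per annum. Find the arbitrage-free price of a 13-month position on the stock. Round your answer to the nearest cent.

PV(dividends) I = 1.55·e^(−0.0841·6/12) + 1.55·e^(−0.0841·10/12)
I = 1.4862 + 1.4451 = 2.9313
F = (S − I)·e^(rT) = (302.11 − 2.9313) · e^(0.0841·13/12)
= 299.1787 · e^0.091108 = 299.1787 × 1.095387 = ₹327.72

₹327.72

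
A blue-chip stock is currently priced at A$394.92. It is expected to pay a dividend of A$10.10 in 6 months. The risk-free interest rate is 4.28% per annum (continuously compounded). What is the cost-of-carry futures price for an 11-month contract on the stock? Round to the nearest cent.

PV(dividends) I = 10.10·e^(−0.0428·6/12)
I = 9.8862
F = (S − I)·e^(rT) = (394.92 − 9.8862) · e^(0.0428·11/12)
= 385.0338 · e^0.039233 = 385.0338 × 1.040013 = A$400.44

A$400.44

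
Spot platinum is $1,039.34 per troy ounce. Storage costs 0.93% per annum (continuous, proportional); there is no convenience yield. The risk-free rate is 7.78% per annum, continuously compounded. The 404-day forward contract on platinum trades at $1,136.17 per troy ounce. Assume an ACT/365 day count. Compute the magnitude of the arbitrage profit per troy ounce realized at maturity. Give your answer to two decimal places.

$8.36 per troy ounce

Fair forward: F* = S·e^(carry·T), with carry = (r + u) = 0.0778 + 0.0093 = 0.0871
F* = 1039.34 · e^(0.0871 × 404/365) = 1039.34 · e^0.09640658 = 1039.34 × 1.10120670 = $1144.5282
Market $1136.17 < fair $1144.5282: forward underpriced → reverse cash-and-carry (short spot, go long the forward).
At maturity, profit = |F_mkt − F*| = |1136.17 − 1144.5282| = $8.36 per troy ounce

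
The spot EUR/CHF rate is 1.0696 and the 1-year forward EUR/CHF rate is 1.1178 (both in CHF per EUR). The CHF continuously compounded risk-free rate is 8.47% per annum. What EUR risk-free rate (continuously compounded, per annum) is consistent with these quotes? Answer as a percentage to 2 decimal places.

4.06%

F = S·e^((r_CHF − r_EUR)T) ⇒ r_EUR = r_CHF − ln(F/S)/T
ln(1.1178/1.0696) = 0.044078; /(1) = 0.044078
r_EUR = 0.0847 − 0.044078 = 0.040622
r_EUR = 4.06%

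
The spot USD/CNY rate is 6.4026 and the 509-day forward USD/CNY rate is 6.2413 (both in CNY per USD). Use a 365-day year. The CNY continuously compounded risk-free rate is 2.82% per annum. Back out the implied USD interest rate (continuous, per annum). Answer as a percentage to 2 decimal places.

4.65%

F = S·e^((r_CNY − r_USD)T) ⇒ r_USD = r_CNY − ln(F/S)/T
ln(6.2413/6.4026) = -0.025516; /(509/365) = -0.018297
r_USD = 0.0282 + 0.018297 = 0.046497
r_USD = 4.65%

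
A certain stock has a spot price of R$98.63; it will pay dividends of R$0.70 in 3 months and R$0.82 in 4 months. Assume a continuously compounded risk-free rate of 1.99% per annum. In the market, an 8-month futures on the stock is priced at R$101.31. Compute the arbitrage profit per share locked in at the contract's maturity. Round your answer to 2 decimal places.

PV(dividends) I = 0.70·e^(−0.0199·3/12) + 0.82·e^(−0.0199·4/12) = 1.5111
Fair futures F* = (S − I)·e^(rT) = (98.63 − 1.5111)·e^0.013267 = 97.1189 × 1.013355 = 98.4159
Market R$101.31 > fair 98.4159: forward overpriced → cash-and-carry (borrow at r, buy the stock and collect the dividends, short the forward).
Profit at T = |F_mkt − F*| = |101.31 − 98.4159| = R$2.89 per share

R$2.89 per share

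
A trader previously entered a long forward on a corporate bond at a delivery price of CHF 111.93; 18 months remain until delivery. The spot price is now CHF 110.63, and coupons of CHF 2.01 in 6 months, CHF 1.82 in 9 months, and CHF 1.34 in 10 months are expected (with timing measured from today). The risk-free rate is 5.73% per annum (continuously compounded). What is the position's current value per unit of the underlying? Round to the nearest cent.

PV(remaining coupons) I = 2.01·e^(−0.0573·6/12) + 1.82·e^(−0.0573·9/12) + 1.34·e^(−0.0573·10/12) = 4.9742
Current forward F = (S − I)·e^(rT) = (110.63 − 4.9742)·e^(0.0573·18/12) = 105.6558 × 1.089752 = 115.1386
Value (long) = (F − K)·e^(−rT) = (115.1386 − 111.93) × 0.917640 = 2.9443
Value = CHF 2.94

CHF 2.94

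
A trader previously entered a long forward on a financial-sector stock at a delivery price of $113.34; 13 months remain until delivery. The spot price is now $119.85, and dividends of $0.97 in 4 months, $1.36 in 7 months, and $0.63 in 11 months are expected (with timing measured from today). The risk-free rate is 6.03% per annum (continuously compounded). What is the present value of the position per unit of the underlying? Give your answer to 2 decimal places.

$10.82

PV(remaining dividends) I = 0.97·e^(−0.0603·4/12) + 1.36·e^(−0.0603·7/12) + 0.63·e^(−0.0603·11/12) = 2.8598
Current forward F = (S − I)·e^(rT) = (119.85 − 2.8598)·e^(0.0603·13/12) = 116.9902 × 1.067506 = 124.8877
Value (long) = (F − K)·e^(−rT) = (124.8877 − 113.34) × 0.936763 = 10.8175
Value = $10.82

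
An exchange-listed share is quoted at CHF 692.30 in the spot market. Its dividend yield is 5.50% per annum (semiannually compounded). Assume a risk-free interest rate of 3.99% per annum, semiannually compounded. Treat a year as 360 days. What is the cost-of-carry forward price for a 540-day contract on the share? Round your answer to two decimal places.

CHF 677.15

F = S · (1+r/2)^(2T) / (1+q/2)^(2T)
= 692.30 × 1.061052 / 1.084790 = 692.30 × 0.978117
F = CHF 677.15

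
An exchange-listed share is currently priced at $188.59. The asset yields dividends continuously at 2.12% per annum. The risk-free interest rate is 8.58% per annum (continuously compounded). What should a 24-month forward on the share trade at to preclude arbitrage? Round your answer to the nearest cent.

$214.60

F = S·e^((r − q)T) = 188.59 · e^((0.0858 − 0.0212) × 24/12)
= 188.59 · e^0.129200 = 188.59 × 1.137918
F = $214.60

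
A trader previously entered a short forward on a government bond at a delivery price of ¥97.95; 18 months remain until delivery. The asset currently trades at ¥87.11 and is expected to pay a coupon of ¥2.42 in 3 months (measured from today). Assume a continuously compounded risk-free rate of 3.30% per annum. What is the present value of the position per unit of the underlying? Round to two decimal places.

PV(remaining coupons) I = 2.42·e^(−0.0330·3/12) = 2.4001
Current forward F = (S − I)·e^(rT) = (87.11 − 2.4001)·e^(0.0330·18/12) = 84.7099 × 1.050746 = 89.0086
Value (long) = (F − K)·e^(−rT) = (89.0086 − 97.95) × 0.951705 = -8.5096
Short position value = −(long value) = ¥8.51

¥8.51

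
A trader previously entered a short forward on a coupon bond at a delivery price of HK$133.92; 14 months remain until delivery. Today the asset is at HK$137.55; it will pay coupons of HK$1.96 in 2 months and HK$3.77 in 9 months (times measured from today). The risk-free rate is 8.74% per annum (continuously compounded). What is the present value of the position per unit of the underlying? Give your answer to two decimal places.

-HK$11.15

PV(remaining coupons) I = 1.96·e^(−0.0874·2/12) + 3.77·e^(−0.0874·9/12) = 5.4625
Current forward F = (S − I)·e^(rT) = (137.55 − 5.4625)·e^(0.0874·14/12) = 132.0875 × 1.107347 = 146.2667
Value (long) = (F − K)·e^(−rT) = (146.2667 − 133.92) × 0.903060 = 11.1498
Short position value = −(long value) = -HK$11.15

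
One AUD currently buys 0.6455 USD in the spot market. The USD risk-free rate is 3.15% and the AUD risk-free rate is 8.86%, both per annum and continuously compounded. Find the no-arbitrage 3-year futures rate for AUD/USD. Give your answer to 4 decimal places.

0.5439

F = S·e^((r_USD − r_AUD)T) = 0.6455 · e^((0.0315 − 0.0886) × 3)
= 0.6455 · e^-0.171300 = 0.6455 × 0.842569
F = 0.5439 USD per AUD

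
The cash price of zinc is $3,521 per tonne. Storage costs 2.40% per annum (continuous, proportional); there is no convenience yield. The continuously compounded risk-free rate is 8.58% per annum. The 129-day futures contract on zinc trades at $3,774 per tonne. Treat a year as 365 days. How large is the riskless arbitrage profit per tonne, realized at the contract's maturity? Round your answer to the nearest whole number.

$114 per tonne

Fair futures: F* = S·e^(carry·T), with carry = (r + u) = 0.0858 + 0.0240 = 0.1098
F* = 3521 · e^(0.1098 × 129/365) = 3521 · e^0.038806 = 3521 × 1.039569 = $3660.3224
Market $3774 > fair $3660.3224: forward overpriced → cash-and-carry (buy spot, short the forward).
At maturity, profit = |F_mkt − F*| = |3774 − 3660.3224| = $114 per tonne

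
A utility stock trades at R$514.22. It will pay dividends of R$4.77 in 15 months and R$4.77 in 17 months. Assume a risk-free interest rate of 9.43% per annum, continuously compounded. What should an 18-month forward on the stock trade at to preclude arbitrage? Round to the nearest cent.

PV(dividends) I = 4.77·e^(−0.0943·15/12) + 4.77·e^(−0.0943·17/12)
I = 4.2396 + 4.1735 = 8.4131
F = (S − I)·e^(rT) = (514.22 − 8.4131) · e^(0.0943·18/12)
= 505.8069 · e^0.141450 = 505.8069 × 1.151943 = R$582.66

R$582.66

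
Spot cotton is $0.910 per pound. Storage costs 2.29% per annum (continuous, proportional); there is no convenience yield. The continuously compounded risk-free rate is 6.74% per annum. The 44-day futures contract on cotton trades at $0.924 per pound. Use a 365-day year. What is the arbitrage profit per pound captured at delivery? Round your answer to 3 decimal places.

Fair futures: F* = S·e^(carry·T), with carry = (r + u) = 0.0674 + 0.0229 = 0.0903
F* = 0.910 · e^(0.0903 × 44/365) = 0.910 · e^0.010885 = 0.910 × 1.010944 = $0.9200
Market $0.924 > fair $0.9200: forward overpriced → cash-and-carry (buy spot, short the forward).
At maturity, profit = |F_mkt − F*| = |0.924 − 0.9200| = $0.004 per pound

$0.004 per pound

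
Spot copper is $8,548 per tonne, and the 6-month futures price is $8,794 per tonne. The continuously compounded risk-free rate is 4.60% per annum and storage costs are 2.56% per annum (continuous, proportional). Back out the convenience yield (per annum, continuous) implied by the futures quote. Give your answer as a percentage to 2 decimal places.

F = S·e^((r+u−y)T) ⇒ (r+u−y) = ln(F/S)/T
ln(8794/8548) = 0.028372; /T ⇒ 0.056744
y = r + u − ln(F/S)/T = 0.0460 + 0.0256 − 0.056744 = 0.014856
y = 1.49%

1.49%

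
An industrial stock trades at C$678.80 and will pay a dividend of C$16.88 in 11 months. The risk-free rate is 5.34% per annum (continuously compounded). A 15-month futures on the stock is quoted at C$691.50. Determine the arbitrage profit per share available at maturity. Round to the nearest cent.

PV(dividends) I = 16.88·e^(−0.0534·11/12) = 16.0736
Fair futures F* = (S − I)·e^(rT) = (678.80 − 16.0736)·e^0.066750 = 662.7264 × 1.069028 = 708.4731
Market C$691.50 < fair 708.4731: forward underpriced → reverse cash-and-carry (short the stock, invest proceeds at r, pay the dividends, go long the forward).
Profit at T = |F_mkt − F*| = |691.50 − 708.4731| = C$16.97 per share

C$16.97 per share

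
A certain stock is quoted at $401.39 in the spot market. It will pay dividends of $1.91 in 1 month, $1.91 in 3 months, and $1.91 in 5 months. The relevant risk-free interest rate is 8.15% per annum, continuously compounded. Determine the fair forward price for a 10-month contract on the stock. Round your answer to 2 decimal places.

$423.59

PV(dividends) I = 1.91·e^(−0.0815·1/12) + 1.91·e^(−0.0815·3/12) + 1.91·e^(−0.0815·5/12)
I = 1.8971 + 1.8715 + 1.8462 = 5.6148
F = (S − I)·e^(rT) = (401.39 − 5.6148) · e^(0.0815·10/12)
= 395.7752 · e^0.067917 = 395.7752 × 1.070276 = $423.59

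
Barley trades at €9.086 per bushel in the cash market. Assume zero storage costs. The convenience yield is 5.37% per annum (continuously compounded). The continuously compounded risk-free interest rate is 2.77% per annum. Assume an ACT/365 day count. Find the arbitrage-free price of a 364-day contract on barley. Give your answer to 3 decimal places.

Net carry = r + u − y = 0.0277 + 0.0000 − 0.0537 = -0.0260
F = S·e^((r+u−y)T) = 9.086 · e^(-0.0260 × 364/365) = 9.086 · e^-0.025929
= 9.086 × 0.974404 = €8.853 per bushel

€8.853 per bushel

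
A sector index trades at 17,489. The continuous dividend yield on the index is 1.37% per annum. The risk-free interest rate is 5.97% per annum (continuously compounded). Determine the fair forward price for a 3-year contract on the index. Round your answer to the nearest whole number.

F = S·e^((r − q)T) = 17489 · e^((0.0597 − 0.0137) × 3)
= 17489 · e^0.138000 = 17489 × 1.147976
F = 20,077

20,077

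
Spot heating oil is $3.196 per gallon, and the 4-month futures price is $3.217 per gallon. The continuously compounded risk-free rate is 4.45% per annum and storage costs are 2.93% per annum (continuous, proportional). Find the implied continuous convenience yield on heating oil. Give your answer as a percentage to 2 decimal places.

F = S·e^((r+u−y)T) ⇒ (r+u−y) = ln(F/S)/T
ln(3.217/3.196) = 0.006549; /T ⇒ 0.019647
y = r + u − ln(F/S)/T = 0.0445 + 0.0293 − 0.019647 = 0.054153
y = 5.42%

5.42%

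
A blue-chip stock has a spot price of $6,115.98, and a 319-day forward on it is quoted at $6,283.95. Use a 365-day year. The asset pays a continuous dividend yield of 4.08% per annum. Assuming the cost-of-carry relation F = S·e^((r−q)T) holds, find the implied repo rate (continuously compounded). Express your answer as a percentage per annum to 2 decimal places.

7.18%

From F = S·e^((r−q)T): (r − q) = ln(F/S)/T
ln(6283.95/6115.98) = ln(1.027464) = 0.027094
(r − q) = 0.027094 / (319/365) = 0.031001
r = ln(F/S)/T + q = 0.031001 + 0.0408 = 0.071801
r = 7.18%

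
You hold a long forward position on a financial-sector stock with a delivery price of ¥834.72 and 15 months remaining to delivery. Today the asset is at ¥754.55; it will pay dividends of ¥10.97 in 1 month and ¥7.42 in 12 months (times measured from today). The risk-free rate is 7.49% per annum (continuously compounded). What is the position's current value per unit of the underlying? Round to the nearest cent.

PV(remaining dividends) I = 10.97·e^(−0.0749·1/12) + 7.42·e^(−0.0749·12/12) = 17.7863
Current forward F = (S − I)·e^(rT) = (754.55 − 17.7863)·e^(0.0749·15/12) = 736.7637 × 1.098148 = 809.0756
Value (long) = (F − K)·e^(−rT) = (809.0756 − 834.72) × 0.910624 = -23.3524
Value = -¥23.35

-¥23.35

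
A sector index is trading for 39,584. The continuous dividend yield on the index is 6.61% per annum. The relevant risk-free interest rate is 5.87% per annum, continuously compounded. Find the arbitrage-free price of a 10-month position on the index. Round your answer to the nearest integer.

F = S·e^((r − q)T) = 39584 · e^((0.0587 − 0.0661) × 10/12)
= 39584 · e^-0.006167 = 39584 × 0.993852
F = 39,341

39,341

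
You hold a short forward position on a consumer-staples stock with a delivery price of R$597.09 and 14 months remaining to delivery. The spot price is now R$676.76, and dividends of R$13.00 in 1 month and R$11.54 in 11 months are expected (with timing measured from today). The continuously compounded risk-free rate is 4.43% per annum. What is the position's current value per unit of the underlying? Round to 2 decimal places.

-R$85.71

PV(remaining dividends) I = 13.00·e^(−0.0443·1/12) + 11.54·e^(−0.0443·11/12) = 24.0329
Current forward F = (S − I)·e^(rT) = (676.76 − 24.0329)·e^(0.0443·14/12) = 652.7271 × 1.053042 = 687.3491
Value (long) = (F − K)·e^(−rT) = (687.3491 − 597.09) × 0.949630 = 85.7127
Short position value = −(long value) = -R$85.71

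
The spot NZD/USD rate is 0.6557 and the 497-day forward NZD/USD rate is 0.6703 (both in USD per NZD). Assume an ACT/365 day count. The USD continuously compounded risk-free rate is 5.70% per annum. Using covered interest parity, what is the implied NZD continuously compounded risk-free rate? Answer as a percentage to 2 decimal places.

4.08%

F = S·e^((r_USD − r_NZD)T) ⇒ r_NZD = r_USD − ln(F/S)/T
ln(0.6703/0.6557) = 0.022022; /(497/365) = 0.016173
r_NZD = 0.0570 − 0.016173 = 0.040827
r_NZD = 4.08%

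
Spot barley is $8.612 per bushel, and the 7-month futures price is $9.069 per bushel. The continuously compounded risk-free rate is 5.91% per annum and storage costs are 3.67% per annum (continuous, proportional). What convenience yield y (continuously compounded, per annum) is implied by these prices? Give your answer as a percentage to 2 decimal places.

0.72%

F = S·e^((r+u−y)T) ⇒ (r+u−y) = ln(F/S)/T
ln(9.069/8.612) = 0.051705; /T ⇒ 0.088637
y = r + u − ln(F/S)/T = 0.0591 + 0.0367 − 0.088637 = 0.007163
y = 0.72%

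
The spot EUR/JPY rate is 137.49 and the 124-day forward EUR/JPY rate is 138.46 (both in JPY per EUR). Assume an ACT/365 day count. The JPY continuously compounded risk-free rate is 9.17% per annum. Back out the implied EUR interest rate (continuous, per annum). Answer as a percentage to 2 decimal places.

7.10%

F = S·e^((r_JPY − r_EUR)T) ⇒ r_EUR = r_JPY − ln(F/S)/T
ln(138.46/137.49) = 0.007030; /(124/365) = 0.020693
r_EUR = 0.0917 − 0.020693 = 0.071007
r_EUR = 7.10%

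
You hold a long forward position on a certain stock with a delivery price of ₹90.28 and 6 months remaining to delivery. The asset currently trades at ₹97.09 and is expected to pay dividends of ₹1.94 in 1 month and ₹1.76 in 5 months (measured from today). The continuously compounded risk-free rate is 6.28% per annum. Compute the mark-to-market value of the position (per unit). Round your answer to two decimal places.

PV(remaining dividends) I = 1.94·e^(−0.0628·1/12) + 1.76·e^(−0.0628·5/12) = 3.6444
Current forward F = (S − I)·e^(rT) = (97.09 − 3.6444)·e^(0.0628·6/12) = 93.4456 × 1.031898 = 96.4263
Value (long) = (F − K)·e^(−rT) = (96.4263 − 90.28) × 0.969088 = 5.9563
Value = ₹5.96

₹5.96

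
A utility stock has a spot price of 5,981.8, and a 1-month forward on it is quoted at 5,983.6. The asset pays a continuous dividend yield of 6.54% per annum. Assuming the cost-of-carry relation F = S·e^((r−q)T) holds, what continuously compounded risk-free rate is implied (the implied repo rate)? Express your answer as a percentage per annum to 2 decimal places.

6.90%

From F = S·e^((r−q)T): (r − q) = ln(F/S)/T
ln(5983.6/5981.8) = ln(1.000301) = 0.000301
(r − q) = 0.000301 / (1/12) = 0.003612
r = ln(F/S)/T + q = 0.003612 + 0.0654 = 0.069012
r = 6.90%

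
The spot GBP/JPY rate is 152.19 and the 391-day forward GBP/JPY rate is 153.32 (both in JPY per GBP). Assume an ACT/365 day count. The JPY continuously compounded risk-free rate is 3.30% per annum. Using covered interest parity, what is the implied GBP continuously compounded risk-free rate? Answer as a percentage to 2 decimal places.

2.61%

F = S·e^((r_JPY − r_GBP)T) ⇒ r_GBP = r_JPY − ln(F/S)/T
ln(153.32/152.19) = 0.007398; /(391/365) = 0.006906
r_GBP = 0.0330 − 0.006906 = 0.026094
r_GBP = 2.61%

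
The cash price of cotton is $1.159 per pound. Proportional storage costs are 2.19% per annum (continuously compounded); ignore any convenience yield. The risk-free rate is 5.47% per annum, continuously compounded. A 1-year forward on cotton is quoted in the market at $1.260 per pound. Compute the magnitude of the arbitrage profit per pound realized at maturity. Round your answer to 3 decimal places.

$0.009 per pound

Fair forward: F* = S·e^(carry·T), with carry = (r + u) = 0.0547 + 0.0219 = 0.0766
F* = 1.159 · e^(0.0766 × 1) = 1.159 · e^0.076600 = 1.159 × 1.079610 = $1.2513
Market $1.260 > fair $1.2513: forward overpriced → cash-and-carry (buy spot, short the forward).
At maturity, profit = |F_mkt − F*| = |1.260 − 1.2513| = $0.009 per pound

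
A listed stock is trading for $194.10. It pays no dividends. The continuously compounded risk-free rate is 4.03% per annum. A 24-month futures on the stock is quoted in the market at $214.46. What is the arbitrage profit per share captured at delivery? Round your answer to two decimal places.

$4.07 per share

Fair futures: F* = S·e^(carry·T), with carry = r = 0.0403
F* = 194.10 · e^(0.0403 × 24/12) = 194.10 · e^0.080600 = 194.10 × 1.083937 = $210.3922
Market $214.46 > fair $210.3922: forward overpriced → cash-and-carry (buy spot, short the forward).
At maturity, profit = |F_mkt − F*| = |214.46 − 210.3922| = $4.07 per share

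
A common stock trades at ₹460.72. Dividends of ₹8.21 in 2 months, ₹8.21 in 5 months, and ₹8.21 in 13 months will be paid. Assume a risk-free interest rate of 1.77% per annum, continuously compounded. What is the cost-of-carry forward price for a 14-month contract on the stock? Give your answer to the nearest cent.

PV(dividends) I = 8.21·e^(−0.0177·2/12) + 8.21·e^(−0.0177·5/12) + 8.21·e^(−0.0177·13/12)
I = 8.1858 + 8.1497 + 8.0541 = 24.3896
F = (S − I)·e^(rT) = (460.72 − 24.3896) · e^(0.0177·14/12)
= 436.3304 · e^0.020650 = 436.3304 × 1.020865 = ₹445.43

₹445.43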